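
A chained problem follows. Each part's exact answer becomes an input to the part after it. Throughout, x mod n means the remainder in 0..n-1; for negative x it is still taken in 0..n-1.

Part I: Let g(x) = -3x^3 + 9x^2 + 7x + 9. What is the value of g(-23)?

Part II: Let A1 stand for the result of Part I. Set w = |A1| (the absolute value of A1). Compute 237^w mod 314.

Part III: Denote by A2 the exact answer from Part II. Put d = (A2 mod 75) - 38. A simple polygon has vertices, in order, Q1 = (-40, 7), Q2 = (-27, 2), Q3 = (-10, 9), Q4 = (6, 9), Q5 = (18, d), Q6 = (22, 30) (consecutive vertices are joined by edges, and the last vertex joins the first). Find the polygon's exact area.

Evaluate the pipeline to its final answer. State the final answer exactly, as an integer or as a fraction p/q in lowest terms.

Part I: -3*(-23)^3 + 9*(-23)^2 + 7*(-23)^1 + 9 = (36501) + (4761) + (-161) + (9) = 41110; answer 41110
Part II: A1 = 41110; w = 41110; squarings mod 314: 237^1=237, 237^2=277, 237^4=113, 237^8=209, 237^16=35, 237^32=283, 237^64=19, 237^128=47, 237^256=11, 237^512=121, 237^1024=197, 237^2048=187, 237^4096=115, 237^8192=37, 237^16384=113, 237^32768=209; 237^41110 = 237^2 * 237^4 * 237^16 * 237^128 * 237^8192 * 237^32768 = 201 (mod 314); answer 201
Part III: A2 = 201; d = 13; cross terms: (-40*2 - -27*7)=109, (-27*9 - -10*2)=-223, (-10*9 - 6*9)=-144, (6*13 - 18*9)=-84, (18*30 - 22*13)=254, (22*7 - -40*30)=1354; twice the area = |1266| = 1266; area = 633; answer 633

633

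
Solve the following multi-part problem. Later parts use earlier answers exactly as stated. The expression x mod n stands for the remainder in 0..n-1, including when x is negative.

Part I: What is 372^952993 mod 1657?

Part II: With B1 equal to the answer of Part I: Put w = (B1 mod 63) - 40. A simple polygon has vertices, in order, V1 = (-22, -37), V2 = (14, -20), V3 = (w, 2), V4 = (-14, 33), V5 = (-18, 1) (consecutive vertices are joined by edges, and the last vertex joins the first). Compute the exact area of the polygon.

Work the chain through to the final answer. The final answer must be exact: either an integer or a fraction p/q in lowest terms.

2653/2

Part I: squarings mod 1657: 372^1=372, 372^2=853, 372^4=186, 372^8=1456, 372^16=633, 372^32=1352, 372^64=233, 372^128=1265, 372^256=1220, 372^512=414, 372^1024=725, 372^2048=356, 372^4096=804, 372^8192=186, 372^16384=1456, 372^32768=633, 372^65536=1352, 372^131072=233, 372^262144=1265, 372^524288=1220; 372^952993 = 372^1 * 372^32 * 372^128 * 372^512 * 372^2048 * 372^32768 * 372^131072 * 372^262144 * 372^524288 = 929 (mod 1657); answer 929
Part II: B1 = 929; w = 7; cross terms: (-22*-20 - 14*-37)=958, (14*2 - 7*-20)=168, (7*33 - -14*2)=259, (-14*1 - -18*33)=580, (-18*-37 - -22*1)=688; twice the area = |2653| = 2653; area = 2653/2; answer 2653/2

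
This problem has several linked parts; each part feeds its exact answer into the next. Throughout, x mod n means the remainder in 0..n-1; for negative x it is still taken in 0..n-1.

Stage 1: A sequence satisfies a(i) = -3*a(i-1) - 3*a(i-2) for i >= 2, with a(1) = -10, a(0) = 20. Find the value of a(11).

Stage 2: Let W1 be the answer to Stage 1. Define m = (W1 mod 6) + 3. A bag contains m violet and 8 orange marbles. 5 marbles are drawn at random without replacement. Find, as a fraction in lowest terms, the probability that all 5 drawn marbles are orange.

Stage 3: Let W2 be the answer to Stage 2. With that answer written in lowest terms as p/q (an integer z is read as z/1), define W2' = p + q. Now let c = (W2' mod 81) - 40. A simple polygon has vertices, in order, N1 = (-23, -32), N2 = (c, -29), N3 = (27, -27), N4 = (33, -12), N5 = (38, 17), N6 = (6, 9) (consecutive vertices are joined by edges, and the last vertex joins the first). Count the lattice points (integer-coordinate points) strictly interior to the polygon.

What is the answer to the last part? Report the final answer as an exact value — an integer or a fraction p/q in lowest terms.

1630

Stage 1: a(2) = -3*(-10) - 3*(20) = -30; iterating: a(2)=-30, a(3)=120, a(4)=-270, a(5)=450, a(6)=-540, a(7)=270, a(8)=810, a(9)=-3240, a(10)=7290, a(11)=-12150; answer -12150
Stage 2: W1 = -12150; m = 3; total draws C(11,5) = 462; favorable C(8,5) = 56; P = 4/33; answer 4/33
Stage 3: W2 = 4/33; threaded value p + q = 37; c = -3; cross terms: (-23*-29 - -3*-32)=571, (-3*-27 - 27*-29)=864, (27*-12 - 33*-27)=567, (33*17 - 38*-12)=1017, (38*9 - 6*17)=240, (6*-32 - -23*9)=15; twice the area = |3274| = 3274; area = 1637; boundary points = 1 + 2 + 3 + 1 + 8 + 1 = 16; strictly interior points = area - boundary/2 + 1 = 1630; answer 1630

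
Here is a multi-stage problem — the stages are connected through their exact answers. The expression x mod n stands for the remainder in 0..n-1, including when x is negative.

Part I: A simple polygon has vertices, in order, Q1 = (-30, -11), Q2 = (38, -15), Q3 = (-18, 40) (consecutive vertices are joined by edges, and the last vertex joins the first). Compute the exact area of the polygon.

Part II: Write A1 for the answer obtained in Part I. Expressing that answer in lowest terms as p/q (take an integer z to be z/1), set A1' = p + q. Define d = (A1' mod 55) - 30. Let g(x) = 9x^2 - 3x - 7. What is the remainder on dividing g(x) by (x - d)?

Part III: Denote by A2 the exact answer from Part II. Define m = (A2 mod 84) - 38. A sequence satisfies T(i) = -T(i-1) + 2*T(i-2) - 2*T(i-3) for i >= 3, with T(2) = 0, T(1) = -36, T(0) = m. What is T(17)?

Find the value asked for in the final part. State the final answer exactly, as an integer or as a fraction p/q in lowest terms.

-8766810

Part I: cross terms: (-30*-15 - 38*-11)=868, (38*40 - -18*-15)=1250, (-18*-11 - -30*40)=1398; twice the area = |3516| = 3516; area = 1758; answer 1758
Part II: A1 = 1758; threaded value p + q = 1759; d = 24; remainder = value at the root: 9*(24)^2 - 3*(24)^1 - 7 = (5184) + (-72) + (-7) = 5105; answer 5105
Part III: A2 = 5105; m = 27; T(3) = -1*(0) + 2*(-36) - 2*(27) = -126; iterating: T(3)=-126, T(4)=198, T(5)=-450, T(6)=1098, T(7)=-2394, T(8)=5490, T(9)=-12474, T(10)=28242, T(11)=-64170, T(12)=145602, T(13)=-330426, T(14)=749970, T(15)=-1702026, T(16)=3862818, T(17)=-8766810; answer -8766810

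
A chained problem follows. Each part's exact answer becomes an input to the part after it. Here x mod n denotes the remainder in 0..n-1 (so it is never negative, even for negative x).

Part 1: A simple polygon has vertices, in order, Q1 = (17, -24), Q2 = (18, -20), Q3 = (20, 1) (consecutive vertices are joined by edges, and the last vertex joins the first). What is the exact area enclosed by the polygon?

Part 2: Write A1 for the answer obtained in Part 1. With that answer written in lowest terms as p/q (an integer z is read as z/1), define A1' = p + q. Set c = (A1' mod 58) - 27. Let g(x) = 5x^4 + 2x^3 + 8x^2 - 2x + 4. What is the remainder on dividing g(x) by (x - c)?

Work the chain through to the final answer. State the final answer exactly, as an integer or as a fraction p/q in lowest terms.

Part 1: cross terms: (17*-20 - 18*-24)=92, (18*1 - 20*-20)=418, (20*-24 - 17*1)=-497; twice the area = |13| = 13; area = 13/2; answer 13/2
Part 2: A1 = 13/2; threaded value p + q = 15; c = -12; remainder = value at the root: 5*(-12)^4 + 2*(-12)^3 + 8*(-12)^2 - 2*(-12)^1 + 4 = (103680) + (-3456) + (1152) + (24) + (4) = 101404; answer 101404

101404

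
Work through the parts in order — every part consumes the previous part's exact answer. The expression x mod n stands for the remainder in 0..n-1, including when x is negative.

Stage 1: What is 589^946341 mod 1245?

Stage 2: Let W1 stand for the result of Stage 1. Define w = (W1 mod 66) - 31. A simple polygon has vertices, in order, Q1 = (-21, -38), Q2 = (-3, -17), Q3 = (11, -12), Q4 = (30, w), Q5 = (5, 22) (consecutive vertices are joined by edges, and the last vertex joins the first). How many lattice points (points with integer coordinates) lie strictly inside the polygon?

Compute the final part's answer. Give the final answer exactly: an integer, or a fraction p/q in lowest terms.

Stage 1: squarings mod 1245: 589^1=589, 589^2=811, 589^4=361, 589^8=841, 589^16=121, 589^32=946, 589^64=1006, 589^128=1096, 589^256=1036, 589^512=106, 589^1024=31, 589^2048=961, 589^4096=976, 589^8192=151, 589^16384=391, 589^32768=991, 589^65536=1021, 589^131072=376, 589^262144=691, 589^524288=646; 589^946341 = 589^1 * 589^4 * 589^32 * 589^128 * 589^4096 * 589^8192 * 589^16384 * 589^131072 * 589^262144 * 589^524288 = 724 (mod 1245); answer 724
Stage 2: W1 = 724; w = 33; cross terms: (-21*-17 - -3*-38)=243, (-3*-12 - 11*-17)=223, (11*33 - 30*-12)=723, (30*22 - 5*33)=495, (5*-38 - -21*22)=272; twice the area = |1956| = 1956; area = 978; boundary points = 3 + 1 + 1 + 1 + 2 = 8; strictly interior points = area - boundary/2 + 1 = 975; answer 975

975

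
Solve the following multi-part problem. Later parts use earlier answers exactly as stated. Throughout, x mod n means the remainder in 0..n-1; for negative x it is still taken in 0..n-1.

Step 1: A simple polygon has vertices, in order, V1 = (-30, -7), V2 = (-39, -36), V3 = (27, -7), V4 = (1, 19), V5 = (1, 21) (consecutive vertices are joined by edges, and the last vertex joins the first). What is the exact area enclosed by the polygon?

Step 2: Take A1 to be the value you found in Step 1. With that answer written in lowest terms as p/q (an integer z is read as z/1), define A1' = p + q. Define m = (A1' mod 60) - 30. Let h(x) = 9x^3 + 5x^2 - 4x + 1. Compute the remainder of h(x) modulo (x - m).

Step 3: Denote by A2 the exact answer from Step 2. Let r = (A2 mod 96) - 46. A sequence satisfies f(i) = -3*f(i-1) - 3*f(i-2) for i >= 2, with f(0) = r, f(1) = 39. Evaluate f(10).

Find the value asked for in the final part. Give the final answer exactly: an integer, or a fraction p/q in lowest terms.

33291

Step 1: cross terms: (-30*-36 - -39*-7)=807, (-39*-7 - 27*-36)=1245, (27*19 - 1*-7)=520, (1*21 - 1*19)=2, (1*-7 - -30*21)=623; twice the area = |3197| = 3197; area = 3197/2; answer 3197/2
Step 2: A1 = 3197/2; threaded value p + q = 3199; m = -11; remainder = value at the root: 9*(-11)^3 + 5*(-11)^2 - 4*(-11)^1 + 1 = (-11979) + (605) + (44) + (1) = -11329; answer -11329
Step 3: A2 = -11329; r = 49; f(2) = -3*(39) - 3*(49) = -264; iterating: f(2)=-264, f(3)=675, f(4)=-1233, f(5)=1674, f(6)=-1323, f(7)=-1053, f(8)=7128, f(9)=-18225, f(10)=33291; answer 33291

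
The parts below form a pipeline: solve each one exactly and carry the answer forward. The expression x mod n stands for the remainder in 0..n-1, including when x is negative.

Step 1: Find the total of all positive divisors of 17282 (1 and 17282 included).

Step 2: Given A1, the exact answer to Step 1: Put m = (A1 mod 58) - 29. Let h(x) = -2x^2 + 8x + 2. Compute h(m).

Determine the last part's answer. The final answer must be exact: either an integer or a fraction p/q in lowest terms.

-1912

Step 1: 17282 = 2 * 8641; sigma = (1 + 2) * (1 + 8641) = 3 * 8642 = 25926; answer 25926
Step 2: A1 = 25926; m = -29; -2*(-29)^2 + 8*(-29)^1 + 2 = (-1682) + (-232) + (2) = -1912; answer -1912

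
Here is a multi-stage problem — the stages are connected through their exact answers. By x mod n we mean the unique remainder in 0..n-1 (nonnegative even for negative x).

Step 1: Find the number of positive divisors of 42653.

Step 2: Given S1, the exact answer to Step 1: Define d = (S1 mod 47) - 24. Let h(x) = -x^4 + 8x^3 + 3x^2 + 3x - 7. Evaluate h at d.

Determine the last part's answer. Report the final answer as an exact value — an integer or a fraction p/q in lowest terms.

-97591

Step 1: 42653 = 13 * 17 * 193; number of divisors = (1+1) * (1+1) * (1+1) = 8; answer 8
Step 2: S1 = 8; d = -16; -1*(-16)^4 + 8*(-16)^3 + 3*(-16)^2 + 3*(-16)^1 - 7 = (-65536) + (-32768) + (768) + (-48) + (-7) = -97591; answer -97591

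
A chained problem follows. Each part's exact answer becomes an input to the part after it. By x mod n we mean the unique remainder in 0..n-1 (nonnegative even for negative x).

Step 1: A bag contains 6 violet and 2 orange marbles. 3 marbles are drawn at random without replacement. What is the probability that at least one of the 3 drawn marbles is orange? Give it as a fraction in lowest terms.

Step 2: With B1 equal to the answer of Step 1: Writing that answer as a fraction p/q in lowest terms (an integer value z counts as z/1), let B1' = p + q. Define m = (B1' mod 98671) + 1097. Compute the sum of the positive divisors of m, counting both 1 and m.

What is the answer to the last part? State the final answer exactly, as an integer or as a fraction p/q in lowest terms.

3024

Step 1: total draws C(8,3) = 56; complement C(6,3) = 20; favorable 56 - 20 = 36; P = 9/14; answer 9/14
Step 2: B1 = 9/14; threaded value p + q = 23; m = 1120; 1120 = 2^5 * 5 * 7; sigma = (1 + 2 + 4 + 8 + 16 + 32) * (1 + 5) * (1 + 7) = 63 * 6 * 8 = 3024; answer 3024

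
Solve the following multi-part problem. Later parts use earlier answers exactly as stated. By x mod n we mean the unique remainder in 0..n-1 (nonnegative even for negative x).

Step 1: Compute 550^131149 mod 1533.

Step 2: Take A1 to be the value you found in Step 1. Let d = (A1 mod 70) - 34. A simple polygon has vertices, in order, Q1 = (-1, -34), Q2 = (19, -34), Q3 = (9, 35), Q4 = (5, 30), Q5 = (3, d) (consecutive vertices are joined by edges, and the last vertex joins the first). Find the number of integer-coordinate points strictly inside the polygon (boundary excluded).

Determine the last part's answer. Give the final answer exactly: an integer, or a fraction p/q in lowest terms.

Step 1: squarings mod 1533: 550^1=550, 550^2=499, 550^4=655, 550^8=1318, 550^16=235, 550^32=37, 550^64=1369, 550^128=835, 550^256=1243, 550^512=1318, 550^1024=235, 550^2048=37, 550^4096=1369, 550^8192=835, 550^16384=1243, 550^32768=1318, 550^65536=235, 550^131072=37; 550^131149 = 550^1 * 550^4 * 550^8 * 550^64 * 550^131072 = 1348 (mod 1533); answer 1348
Step 2: A1 = 1348; d = -16; cross terms: (-1*-34 - 19*-34)=680, (19*35 - 9*-34)=971, (9*30 - 5*35)=95, (5*-16 - 3*30)=-170, (3*-34 - -1*-16)=-118; twice the area = |1458| = 1458; area = 729; boundary points = 20 + 1 + 1 + 2 + 2 = 26; strictly interior points = area - boundary/2 + 1 = 717; answer 717

717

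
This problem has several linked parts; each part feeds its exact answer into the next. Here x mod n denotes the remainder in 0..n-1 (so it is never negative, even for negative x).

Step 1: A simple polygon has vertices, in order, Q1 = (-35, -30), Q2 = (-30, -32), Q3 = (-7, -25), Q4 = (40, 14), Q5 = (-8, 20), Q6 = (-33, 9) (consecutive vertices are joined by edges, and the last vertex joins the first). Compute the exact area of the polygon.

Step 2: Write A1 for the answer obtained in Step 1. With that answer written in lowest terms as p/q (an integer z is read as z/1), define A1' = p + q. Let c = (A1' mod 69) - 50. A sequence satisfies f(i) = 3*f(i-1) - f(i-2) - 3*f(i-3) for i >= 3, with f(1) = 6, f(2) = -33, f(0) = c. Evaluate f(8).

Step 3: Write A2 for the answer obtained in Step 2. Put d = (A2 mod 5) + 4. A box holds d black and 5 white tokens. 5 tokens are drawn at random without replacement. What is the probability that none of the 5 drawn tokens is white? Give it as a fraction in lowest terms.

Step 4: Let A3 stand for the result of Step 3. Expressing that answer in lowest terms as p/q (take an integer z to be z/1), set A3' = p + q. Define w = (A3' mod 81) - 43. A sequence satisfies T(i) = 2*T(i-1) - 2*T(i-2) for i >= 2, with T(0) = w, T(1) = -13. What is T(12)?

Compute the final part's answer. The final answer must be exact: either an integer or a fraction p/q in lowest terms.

-256

Step 1: cross terms: (-35*-32 - -30*-30)=220, (-30*-25 - -7*-32)=526, (-7*14 - 40*-25)=902, (40*20 - -8*14)=912, (-8*9 - -33*20)=588, (-33*-30 - -35*9)=1305; twice the area = |4453| = 4453; area = 4453/2; answer 4453/2
Step 2: A1 = 4453/2; threaded value p + q = 4455; c = -11; f(3) = 3*(-33) - 1*(6) - 3*(-11) = -72; iterating: f(3)=-72, f(4)=-201, f(5)=-432, f(6)=-879, f(7)=-1602, f(8)=-2631; answer -2631
Step 3: A2 = -2631; d = 8; total draws C(13,5) = 1287; favorable C(8,5) = 56; P = 56/1287; answer 56/1287
Step 4: A3 = 56/1287; threaded value p + q = 1343; w = 4; T(2) = 2*(-13) - 2*(4) = -34; iterating: T(2)=-34, T(3)=-42, T(4)=-16, T(5)=52, T(6)=136, T(7)=168, T(8)=64, T(9)=-208, T(10)=-544, T(11)=-672, T(12)=-256; answer -256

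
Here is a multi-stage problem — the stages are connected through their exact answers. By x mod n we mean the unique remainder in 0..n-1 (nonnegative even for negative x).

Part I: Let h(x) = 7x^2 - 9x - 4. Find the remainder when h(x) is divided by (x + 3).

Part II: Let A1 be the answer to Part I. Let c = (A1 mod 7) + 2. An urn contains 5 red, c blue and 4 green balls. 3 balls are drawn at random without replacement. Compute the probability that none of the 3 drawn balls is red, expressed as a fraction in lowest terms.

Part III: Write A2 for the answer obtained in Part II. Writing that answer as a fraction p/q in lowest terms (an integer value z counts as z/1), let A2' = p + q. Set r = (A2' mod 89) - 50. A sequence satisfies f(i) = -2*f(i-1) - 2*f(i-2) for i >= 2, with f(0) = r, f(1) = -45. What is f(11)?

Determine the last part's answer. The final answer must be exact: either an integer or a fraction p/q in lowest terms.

608

Part I: remainder = value at the root: 7*(-3)^2 - 9*(-3)^1 - 4 = (63) + (27) + (-4) = 86; answer 86
Part II: A1 = 86; c = 4; total draws C(13,3) = 286; favorable C(8,3) = 56; P = 28/143; answer 28/143
Part III: A2 = 28/143; threaded value p + q = 171; r = 32; f(2) = -2*(-45) - 2*(32) = 26; iterating: f(2)=26, f(3)=38, f(4)=-128, f(5)=180, f(6)=-104, f(7)=-152, f(8)=512, f(9)=-720, f(10)=416, f(11)=608; answer 608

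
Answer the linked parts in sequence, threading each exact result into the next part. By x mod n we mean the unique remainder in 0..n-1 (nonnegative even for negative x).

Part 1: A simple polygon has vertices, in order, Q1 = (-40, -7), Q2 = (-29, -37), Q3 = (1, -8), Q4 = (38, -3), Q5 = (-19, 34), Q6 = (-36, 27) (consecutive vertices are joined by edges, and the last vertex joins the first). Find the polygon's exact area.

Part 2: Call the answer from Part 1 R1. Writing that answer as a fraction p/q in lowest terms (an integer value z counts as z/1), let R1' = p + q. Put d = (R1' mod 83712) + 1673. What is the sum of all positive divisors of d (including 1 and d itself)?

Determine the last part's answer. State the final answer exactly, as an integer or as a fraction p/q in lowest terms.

17298

Part 1: cross terms: (-40*-37 - -29*-7)=1277, (-29*-8 - 1*-37)=269, (1*-3 - 38*-8)=301, (38*34 - -19*-3)=1235, (-19*27 - -36*34)=711, (-36*-7 - -40*27)=1332; twice the area = |5125| = 5125; area = 5125/2; answer 5125/2
Part 2: R1 = 5125/2; threaded value p + q = 5127; d = 6800; 6800 = 2^4 * 5^2 * 17; sigma = (1 + 2 + 4 + 8 + 16) * (1 + 5 + 25) * (1 + 17) = 31 * 31 * 18 = 17298; answer 17298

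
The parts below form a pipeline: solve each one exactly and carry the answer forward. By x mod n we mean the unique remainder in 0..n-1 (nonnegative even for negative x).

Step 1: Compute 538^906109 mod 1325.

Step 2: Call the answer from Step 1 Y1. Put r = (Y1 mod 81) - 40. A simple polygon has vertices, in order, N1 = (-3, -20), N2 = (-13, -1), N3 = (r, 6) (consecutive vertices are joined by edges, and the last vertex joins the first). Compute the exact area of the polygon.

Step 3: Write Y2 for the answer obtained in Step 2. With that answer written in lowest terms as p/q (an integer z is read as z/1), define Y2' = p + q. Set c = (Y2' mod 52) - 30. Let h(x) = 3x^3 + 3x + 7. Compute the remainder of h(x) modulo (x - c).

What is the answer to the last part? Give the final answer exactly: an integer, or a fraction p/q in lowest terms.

673

Step 1: squarings mod 1325: 538^1=538, 538^2=594, 538^4=386, 538^8=596, 538^16=116, 538^32=206, 538^64=36, 538^128=1296, 538^256=841, 538^512=1056, 538^1024=811, 538^2048=521, 538^4096=1141, 538^8192=731, 538^16384=386, 538^32768=596, 538^65536=116, 538^131072=206, 538^262144=36, 538^524288=1296; 538^906109 = 538^1 * 538^4 * 538^8 * 538^16 * 538^32 * 538^64 * 538^256 * 538^512 * 538^4096 * 538^16384 * 538^32768 * 538^65536 * 538^262144 * 538^524288 = 1323 (mod 1325); answer 1323
Step 2: Y1 = 1323; r = -13; cross terms: (-3*-1 - -13*-20)=-257, (-13*6 - -13*-1)=-91, (-13*-20 - -3*6)=278; twice the area = |-70| = 70; area = 35; answer 35
Step 3: Y2 = 35; threaded value p + q = 36; c = 6; remainder = value at the root: 3*(6)^3 + 3*(6)^1 + 7 = (648) + (18) + (7) = 673; answer 673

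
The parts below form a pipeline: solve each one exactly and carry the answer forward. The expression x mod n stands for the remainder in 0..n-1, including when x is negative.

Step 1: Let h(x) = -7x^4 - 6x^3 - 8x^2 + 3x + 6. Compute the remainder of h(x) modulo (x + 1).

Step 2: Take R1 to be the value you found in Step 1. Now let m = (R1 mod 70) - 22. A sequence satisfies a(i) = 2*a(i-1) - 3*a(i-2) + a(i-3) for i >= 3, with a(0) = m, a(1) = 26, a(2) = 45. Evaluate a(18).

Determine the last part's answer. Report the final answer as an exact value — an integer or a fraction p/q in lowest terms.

-31385

Step 1: remainder = value at the root: -7*(-1)^4 - 6*(-1)^3 - 8*(-1)^2 + 3*(-1)^1 + 6 = (-7) + (6) + (-8) + (-3) + (6) = -6; answer -6
Step 2: R1 = -6; m = 42; a(3) = 2*(45) - 3*(26) + 1*(42) = 54; iterating: a(3)=54, a(4)=-1, a(5)=-119, a(6)=-181, a(7)=-6, a(8)=412, a(9)=661, a(10)=80, a(11)=-1411, a(12)=-2401, a(13)=-489, a(14)=4814, a(15)=8694, a(16)=2457, a(17)=-16354, a(18)=-31385; answer -31385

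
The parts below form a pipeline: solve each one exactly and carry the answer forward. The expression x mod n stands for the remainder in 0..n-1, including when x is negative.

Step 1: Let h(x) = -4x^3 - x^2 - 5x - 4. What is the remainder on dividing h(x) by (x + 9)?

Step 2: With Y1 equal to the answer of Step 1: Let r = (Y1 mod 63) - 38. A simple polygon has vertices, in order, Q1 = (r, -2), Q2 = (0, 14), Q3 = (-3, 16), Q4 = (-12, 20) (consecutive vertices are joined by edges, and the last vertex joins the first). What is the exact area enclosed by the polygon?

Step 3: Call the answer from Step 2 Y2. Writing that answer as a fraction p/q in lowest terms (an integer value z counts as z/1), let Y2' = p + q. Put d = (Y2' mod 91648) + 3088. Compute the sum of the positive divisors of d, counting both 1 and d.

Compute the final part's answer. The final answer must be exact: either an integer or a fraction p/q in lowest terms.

Step 1: remainder = value at the root: -4*(-9)^3 - 1*(-9)^2 - 5*(-9)^1 - 4 = (2916) + (-81) + (45) + (-4) = 2876; answer 2876
Step 2: Y1 = 2876; r = 3; cross terms: (3*14 - 0*-2)=42, (0*16 - -3*14)=42, (-3*20 - -12*16)=132, (-12*-2 - 3*20)=-36; twice the area = |180| = 180; area = 90; answer 90
Step 3: Y2 = 90; threaded value p + q = 91; d = 3179; 3179 = 11 * 17^2; sigma = (1 + 11) * (1 + 17 + 289) = 12 * 307 = 3684; answer 3684

3684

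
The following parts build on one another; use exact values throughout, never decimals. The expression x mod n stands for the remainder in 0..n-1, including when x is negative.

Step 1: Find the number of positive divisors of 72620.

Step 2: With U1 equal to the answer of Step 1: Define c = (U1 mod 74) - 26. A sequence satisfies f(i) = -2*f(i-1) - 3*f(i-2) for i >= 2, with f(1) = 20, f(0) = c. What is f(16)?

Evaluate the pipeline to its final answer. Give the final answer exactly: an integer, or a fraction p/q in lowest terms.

Step 1: 72620 = 2^2 * 5 * 3631; number of divisors = (2+1) * (1+1) * (1+1) = 12; answer 12
Step 2: U1 = 12; c = -14; f(2) = -2*(20) - 3*(-14) = 2; iterating: f(2)=2, f(3)=-64, f(4)=122, f(5)=-52, f(6)=-262, f(7)=680, f(8)=-574, f(9)=-892, f(10)=3506, f(11)=-4336, f(12)=-1846, f(13)=16700, f(14)=-27862, f(15)=5624, f(16)=72338; answer 72338

72338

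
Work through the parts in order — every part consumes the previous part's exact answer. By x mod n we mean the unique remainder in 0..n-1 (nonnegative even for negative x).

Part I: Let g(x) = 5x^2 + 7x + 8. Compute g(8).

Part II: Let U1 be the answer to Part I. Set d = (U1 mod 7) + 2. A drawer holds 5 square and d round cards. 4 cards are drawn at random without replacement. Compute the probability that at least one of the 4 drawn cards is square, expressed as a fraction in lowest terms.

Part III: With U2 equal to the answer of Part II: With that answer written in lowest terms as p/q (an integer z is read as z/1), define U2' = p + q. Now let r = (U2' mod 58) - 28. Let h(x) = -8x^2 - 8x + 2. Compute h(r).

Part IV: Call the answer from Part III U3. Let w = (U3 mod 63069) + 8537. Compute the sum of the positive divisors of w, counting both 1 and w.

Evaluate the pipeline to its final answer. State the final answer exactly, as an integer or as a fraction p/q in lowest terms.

Part I: 5*(8)^2 + 7*(8)^1 + 8 = (320) + (56) + (8) = 384; answer 384
Part II: U1 = 384; d = 8; total draws C(13,4) = 715; complement C(8,4) = 70; favorable 715 - 70 = 645; P = 129/143; answer 129/143
Part III: U2 = 129/143; threaded value p + q = 272; r = 12; -8*(12)^2 - 8*(12)^1 + 2 = (-1152) + (-96) + (2) = -1246; answer -1246
Part IV: U3 = -1246; w = 70360; 70360 = 2^3 * 5 * 1759; sigma = (1 + 2 + 4 + 8) * (1 + 5) * (1 + 1759) = 15 * 6 * 1760 = 158400; answer 158400

158400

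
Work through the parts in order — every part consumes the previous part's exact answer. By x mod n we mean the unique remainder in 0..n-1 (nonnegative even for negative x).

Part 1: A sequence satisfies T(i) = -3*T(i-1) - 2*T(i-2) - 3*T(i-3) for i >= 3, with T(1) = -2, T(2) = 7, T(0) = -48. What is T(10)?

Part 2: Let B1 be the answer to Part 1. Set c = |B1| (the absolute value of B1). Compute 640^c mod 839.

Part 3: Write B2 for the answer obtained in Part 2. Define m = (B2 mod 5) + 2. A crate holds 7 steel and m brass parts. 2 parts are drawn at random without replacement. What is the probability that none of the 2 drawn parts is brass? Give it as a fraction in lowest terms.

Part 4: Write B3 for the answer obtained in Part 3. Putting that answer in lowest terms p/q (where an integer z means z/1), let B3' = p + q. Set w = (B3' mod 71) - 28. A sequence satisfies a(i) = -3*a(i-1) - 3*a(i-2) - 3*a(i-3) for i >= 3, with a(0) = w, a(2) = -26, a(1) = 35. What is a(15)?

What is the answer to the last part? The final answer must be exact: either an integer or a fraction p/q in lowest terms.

346761

Part 1: T(3) = -3*(7) - 2*(-2) - 3*(-48) = 127; iterating: T(3)=127, T(4)=-389, T(5)=892, T(6)=-2279, T(7)=6220, T(8)=-16778, T(9)=44731, T(10)=-119297; answer -119297
Part 2: B1 = -119297; c = 119297; squarings mod 839: 640^1=640, 640^2=168, 640^4=537, 640^8=592, 640^16=601, 640^32=431, 640^64=342, 640^128=343, 640^256=189, 640^512=483, 640^1024=47, 640^2048=531, 640^4096=57, 640^8192=732, 640^16384=542, 640^32768=114, 640^65536=411; 640^119297 = 640^1 * 640^512 * 640^4096 * 640^16384 * 640^32768 * 640^65536 = 16 (mod 839); answer 16
Part 3: B2 = 16; m = 3; total draws C(10,2) = 45; favorable C(7,2) = 21; P = 7/15; answer 7/15
Part 4: B3 = 7/15; threaded value p + q = 22; w = -6; a(3) = -3*(-26) - 3*(35) - 3*(-6) = -9; iterating: a(3)=-9, a(4)=0, a(5)=105, a(6)=-288, a(7)=549, a(8)=-1098, a(9)=2511, a(10)=-5886, a(11)=13419, a(12)=-30132, a(13)=67797, a(14)=-153252, a(15)=346761; answer 346761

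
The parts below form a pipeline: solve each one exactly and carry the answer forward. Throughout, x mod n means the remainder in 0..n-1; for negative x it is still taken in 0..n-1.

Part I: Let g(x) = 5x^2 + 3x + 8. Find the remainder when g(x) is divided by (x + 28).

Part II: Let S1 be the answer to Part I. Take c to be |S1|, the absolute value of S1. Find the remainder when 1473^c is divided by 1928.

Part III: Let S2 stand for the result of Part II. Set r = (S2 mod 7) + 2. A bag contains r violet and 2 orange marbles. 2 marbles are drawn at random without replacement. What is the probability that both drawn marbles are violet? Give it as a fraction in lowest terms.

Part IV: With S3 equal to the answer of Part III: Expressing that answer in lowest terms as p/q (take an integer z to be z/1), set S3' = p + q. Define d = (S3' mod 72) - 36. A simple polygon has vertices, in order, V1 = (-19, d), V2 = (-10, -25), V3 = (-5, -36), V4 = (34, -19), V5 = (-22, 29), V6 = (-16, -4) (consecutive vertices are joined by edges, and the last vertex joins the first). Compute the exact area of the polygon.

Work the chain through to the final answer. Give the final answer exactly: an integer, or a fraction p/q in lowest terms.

Part I: remainder = value at the root: 5*(-28)^2 + 3*(-28)^1 + 8 = (3920) + (-84) + (8) = 3844; answer 3844
Part II: S1 = 3844; c = 3844; squarings mod 1928: 1473^1=1473, 1473^2=729, 1473^4=1241, 1473^8=1537, 1473^16=569, 1473^32=1785, 1473^64=1169, 1473^128=1537, 1473^256=569, 1473^512=1785, 1473^1024=1169, 1473^2048=1537; 1473^3844 = 1473^4 * 1473^256 * 1473^512 * 1473^1024 * 1473^2048 = 1241 (mod 1928); answer 1241
Part III: S2 = 1241; r = 4; total draws C(6,2) = 15; favorable C(4,2) = 6; P = 2/5; answer 2/5
Part IV: S3 = 2/5; threaded value p + q = 7; d = -29; cross terms: (-19*-25 - -10*-29)=185, (-10*-36 - -5*-25)=235, (-5*-19 - 34*-36)=1319, (34*29 - -22*-19)=568, (-22*-4 - -16*29)=552, (-16*-29 - -19*-4)=388; twice the area = |3247| = 3247; area = 3247/2; answer 3247/2

3247/2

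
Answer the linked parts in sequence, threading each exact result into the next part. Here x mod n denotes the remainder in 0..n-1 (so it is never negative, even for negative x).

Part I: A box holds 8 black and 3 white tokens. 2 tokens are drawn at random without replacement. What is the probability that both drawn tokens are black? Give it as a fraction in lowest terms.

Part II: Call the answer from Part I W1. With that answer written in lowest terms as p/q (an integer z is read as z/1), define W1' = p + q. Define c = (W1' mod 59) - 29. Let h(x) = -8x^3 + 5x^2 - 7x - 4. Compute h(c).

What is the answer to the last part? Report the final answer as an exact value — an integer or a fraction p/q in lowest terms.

Part I: total draws C(11,2) = 55; favorable C(8,2) = 28; P = 28/55; answer 28/55
Part II: W1 = 28/55; threaded value p + q = 83; c = -5; -8*(-5)^3 + 5*(-5)^2 - 7*(-5)^1 - 4 = (1000) + (125) + (35) + (-4) = 1156; answer 1156

1156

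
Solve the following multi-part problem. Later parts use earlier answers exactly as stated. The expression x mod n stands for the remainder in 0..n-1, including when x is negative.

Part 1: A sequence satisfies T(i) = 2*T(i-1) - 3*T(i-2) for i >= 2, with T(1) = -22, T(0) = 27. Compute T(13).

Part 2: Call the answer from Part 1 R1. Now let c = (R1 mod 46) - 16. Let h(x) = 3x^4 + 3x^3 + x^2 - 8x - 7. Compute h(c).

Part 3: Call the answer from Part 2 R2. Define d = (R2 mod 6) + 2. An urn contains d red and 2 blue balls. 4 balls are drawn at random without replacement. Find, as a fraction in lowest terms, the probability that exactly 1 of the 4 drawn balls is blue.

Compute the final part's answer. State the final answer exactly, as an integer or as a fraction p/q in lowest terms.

5/9

Part 1: T(2) = 2*(-22) - 3*(27) = -125; iterating: T(2)=-125, T(3)=-184, T(4)=7, T(5)=566, T(6)=1111, T(7)=524, T(8)=-2285, T(9)=-6142, T(10)=-5429, T(11)=7568, T(12)=31423, T(13)=40142; answer 40142
Part 2: R1 = 40142; c = 14; 3*(14)^4 + 3*(14)^3 + 1*(14)^2 - 8*(14)^1 - 7 = (115248) + (8232) + (196) + (-112) + (-7) = 123557; answer 123557
Part 3: R2 = 123557; d = 7; total draws C(9,4) = 126; favorable C(2,1)*C(7,3) = 70; P = 5/9; answer 5/9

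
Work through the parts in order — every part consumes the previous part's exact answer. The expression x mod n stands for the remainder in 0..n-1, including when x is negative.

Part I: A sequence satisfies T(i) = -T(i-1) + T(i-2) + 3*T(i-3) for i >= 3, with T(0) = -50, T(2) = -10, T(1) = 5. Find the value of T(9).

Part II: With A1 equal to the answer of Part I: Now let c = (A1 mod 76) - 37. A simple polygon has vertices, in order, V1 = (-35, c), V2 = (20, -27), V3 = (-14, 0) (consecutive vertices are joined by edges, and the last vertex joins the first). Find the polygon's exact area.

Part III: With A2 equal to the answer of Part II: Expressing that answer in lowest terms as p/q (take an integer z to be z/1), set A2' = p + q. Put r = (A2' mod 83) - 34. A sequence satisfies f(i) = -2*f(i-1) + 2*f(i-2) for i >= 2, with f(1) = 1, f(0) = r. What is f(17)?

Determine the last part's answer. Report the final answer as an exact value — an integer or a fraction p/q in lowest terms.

-248270592

Part I: T(3) = -1*(-10) + 1*(5) + 3*(-50) = -135; iterating: T(3)=-135, T(4)=140, T(5)=-305, T(6)=40, T(7)=75, T(8)=-950, T(9)=1145; answer 1145
Part II: A1 = 1145; c = -32; cross terms: (-35*-27 - 20*-32)=1585, (20*0 - -14*-27)=-378, (-14*-32 - -35*0)=448; twice the area = |1655| = 1655; area = 1655/2; answer 1655/2
Part III: A2 = 1655/2; threaded value p + q = 1657; r = 46; f(2) = -2*(1) + 2*(46) = 90; iterating: f(2)=90, f(3)=-178, f(4)=536, f(5)=-1428, f(6)=3928, f(7)=-10712, f(8)=29280, f(9)=-79984, f(10)=218528, f(11)=-597024, f(12)=1631104, f(13)=-4456256, f(14)=12174720, f(15)=-33261952, f(16)=90873344, f(17)=-248270592; answer -248270592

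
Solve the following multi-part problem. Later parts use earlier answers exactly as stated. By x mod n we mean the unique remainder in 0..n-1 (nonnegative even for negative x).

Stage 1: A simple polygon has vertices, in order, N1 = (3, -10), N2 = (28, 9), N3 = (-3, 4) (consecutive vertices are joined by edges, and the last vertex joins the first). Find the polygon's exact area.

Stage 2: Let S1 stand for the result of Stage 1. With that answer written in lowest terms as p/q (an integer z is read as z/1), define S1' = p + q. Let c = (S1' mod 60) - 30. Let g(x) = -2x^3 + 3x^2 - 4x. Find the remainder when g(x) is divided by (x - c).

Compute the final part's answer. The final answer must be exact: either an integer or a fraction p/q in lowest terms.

-22839

Stage 1: cross terms: (3*9 - 28*-10)=307, (28*4 - -3*9)=139, (-3*-10 - 3*4)=18; twice the area = |464| = 464; area = 232; answer 232
Stage 2: S1 = 232; threaded value p + q = 233; c = 23; remainder = value at the root: -2*(23)^3 + 3*(23)^2 - 4*(23)^1 = (-24334) + (1587) + (-92) = -22839; answer -22839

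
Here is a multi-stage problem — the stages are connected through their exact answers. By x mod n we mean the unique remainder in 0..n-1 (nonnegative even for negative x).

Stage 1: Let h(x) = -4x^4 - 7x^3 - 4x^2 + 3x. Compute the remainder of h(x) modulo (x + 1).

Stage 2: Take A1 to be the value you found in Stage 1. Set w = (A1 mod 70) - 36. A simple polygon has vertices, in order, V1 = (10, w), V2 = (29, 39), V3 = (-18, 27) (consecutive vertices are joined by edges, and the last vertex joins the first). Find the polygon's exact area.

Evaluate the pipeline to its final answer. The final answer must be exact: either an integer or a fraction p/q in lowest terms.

195/2

Stage 1: remainder = value at the root: -4*(-1)^4 - 7*(-1)^3 - 4*(-1)^2 + 3*(-1)^1 = (-4) + (7) + (-4) + (-3) = -4; answer -4
Stage 2: A1 = -4; w = 30; cross terms: (10*39 - 29*30)=-480, (29*27 - -18*39)=1485, (-18*30 - 10*27)=-810; twice the area = |195| = 195; area = 195/2; answer 195/2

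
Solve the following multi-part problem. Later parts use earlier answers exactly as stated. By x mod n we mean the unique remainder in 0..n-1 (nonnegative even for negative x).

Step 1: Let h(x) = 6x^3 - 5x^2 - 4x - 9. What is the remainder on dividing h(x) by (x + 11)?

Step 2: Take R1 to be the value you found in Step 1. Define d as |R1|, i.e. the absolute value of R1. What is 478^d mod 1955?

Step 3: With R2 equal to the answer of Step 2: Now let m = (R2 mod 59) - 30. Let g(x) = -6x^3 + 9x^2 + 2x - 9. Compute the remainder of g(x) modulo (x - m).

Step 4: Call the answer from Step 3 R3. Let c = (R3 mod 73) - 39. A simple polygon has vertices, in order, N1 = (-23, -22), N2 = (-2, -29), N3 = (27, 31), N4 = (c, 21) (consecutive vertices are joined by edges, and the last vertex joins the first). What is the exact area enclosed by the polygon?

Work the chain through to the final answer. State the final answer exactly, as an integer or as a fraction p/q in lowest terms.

Step 1: remainder = value at the root: 6*(-11)^3 - 5*(-11)^2 - 4*(-11)^1 - 9 = (-7986) + (-605) + (44) + (-9) = -8556; answer -8556
Step 2: R1 = -8556; d = 8556; squarings mod 1955: 478^1=478, 478^2=1704, 478^4=441, 478^8=936, 478^16=256, 478^32=1021, 478^64=426, 478^128=1616, 478^256=1531, 478^512=1871, 478^1024=1191, 478^2048=1106, 478^4096=1361, 478^8192=936; 478^8556 = 478^4 * 478^8 * 478^32 * 478^64 * 478^256 * 478^8192 = 1461 (mod 1955); answer 1461
Step 3: R2 = 1461; m = 15; remainder = value at the root: -6*(15)^3 + 9*(15)^2 + 2*(15)^1 - 9 = (-20250) + (2025) + (30) + (-9) = -18204; answer -18204
Step 4: R3 = -18204; c = 7; cross terms: (-23*-29 - -2*-22)=623, (-2*31 - 27*-29)=721, (27*21 - 7*31)=350, (7*-22 - -23*21)=329; twice the area = |2023| = 2023; area = 2023/2; answer 2023/2

2023/2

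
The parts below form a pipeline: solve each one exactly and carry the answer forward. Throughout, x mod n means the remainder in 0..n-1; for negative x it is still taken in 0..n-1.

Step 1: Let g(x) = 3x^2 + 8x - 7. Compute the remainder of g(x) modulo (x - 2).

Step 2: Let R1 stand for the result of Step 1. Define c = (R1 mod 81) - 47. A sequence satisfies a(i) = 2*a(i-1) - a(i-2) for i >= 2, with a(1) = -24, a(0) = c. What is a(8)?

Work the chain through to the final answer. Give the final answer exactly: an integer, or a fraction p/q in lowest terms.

Step 1: remainder = value at the root: 3*(2)^2 + 8*(2)^1 - 7 = (12) + (16) + (-7) = 21; answer 21
Step 2: R1 = 21; c = -26; a(2) = 2*(-24) - 1*(-26) = -22; iterating: a(2)=-22, a(3)=-20, a(4)=-18, a(5)=-16, a(6)=-14, a(7)=-12, a(8)=-10; answer -10

-10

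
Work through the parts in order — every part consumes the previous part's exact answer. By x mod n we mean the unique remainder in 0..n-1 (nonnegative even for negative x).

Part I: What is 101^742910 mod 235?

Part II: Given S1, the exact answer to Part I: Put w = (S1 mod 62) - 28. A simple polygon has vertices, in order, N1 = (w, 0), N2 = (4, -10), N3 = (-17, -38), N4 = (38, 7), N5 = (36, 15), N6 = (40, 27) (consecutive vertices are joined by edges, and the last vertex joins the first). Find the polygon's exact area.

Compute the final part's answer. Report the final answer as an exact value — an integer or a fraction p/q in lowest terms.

Part I: squarings mod 235: 101^1=101, 101^2=96, 101^4=51, 101^8=16, 101^16=21, 101^32=206, 101^64=136, 101^128=166, 101^256=61, 101^512=196, 101^1024=111, 101^2048=101, 101^4096=96, 101^8192=51, 101^16384=16, 101^32768=21, 101^65536=206, 101^131072=136, 101^262144=166, 101^524288=61; 101^742910 = 101^2 * 101^4 * 101^8 * 101^16 * 101^32 * 101^64 * 101^128 * 101^256 * 101^1024 * 101^4096 * 101^16384 * 101^65536 * 101^131072 * 101^524288 = 126 (mod 235); answer 126
Part II: S1 = 126; w = -26; cross terms: (-26*-10 - 4*0)=260, (4*-38 - -17*-10)=-322, (-17*7 - 38*-38)=1325, (38*15 - 36*7)=318, (36*27 - 40*15)=372, (40*0 - -26*27)=702; twice the area = |2655| = 2655; area = 2655/2; answer 2655/2

2655/2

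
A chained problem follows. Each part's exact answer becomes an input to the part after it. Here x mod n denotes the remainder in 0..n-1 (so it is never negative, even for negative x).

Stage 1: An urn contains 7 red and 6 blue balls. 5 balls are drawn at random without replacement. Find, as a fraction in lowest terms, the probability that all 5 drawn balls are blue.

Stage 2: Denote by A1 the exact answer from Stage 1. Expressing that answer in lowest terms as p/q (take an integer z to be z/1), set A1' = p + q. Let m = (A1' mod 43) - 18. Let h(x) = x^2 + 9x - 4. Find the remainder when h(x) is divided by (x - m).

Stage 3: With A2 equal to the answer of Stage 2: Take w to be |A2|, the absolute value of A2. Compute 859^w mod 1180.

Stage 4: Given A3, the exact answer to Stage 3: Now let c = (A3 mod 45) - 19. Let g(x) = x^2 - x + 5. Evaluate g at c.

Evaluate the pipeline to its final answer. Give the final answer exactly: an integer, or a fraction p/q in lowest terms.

Stage 1: total draws C(13,5) = 1287; favorable C(6,5) = 6; P = 2/429; answer 2/429
Stage 2: A1 = 2/429; threaded value p + q = 431; m = -17; remainder = value at the root: 1*(-17)^2 + 9*(-17)^1 - 4 = (289) + (-153) + (-4) = 132; answer 132
Stage 3: A2 = 132; w = 132; squarings mod 1180: 859^1=859, 859^2=381, 859^4=21, 859^8=441, 859^16=961, 859^32=761, 859^64=921, 859^128=1001; 859^132 = 859^4 * 859^128 = 961 (mod 1180); answer 961
Stage 4: A3 = 961; c = -3; 1*(-3)^2 - 1*(-3)^1 + 5 = (9) + (3) + (5) = 17; answer 17

17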